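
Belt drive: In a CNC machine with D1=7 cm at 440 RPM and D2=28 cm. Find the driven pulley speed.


Given: D1 = 7 cm, w1 = 440 RPM, D2 = 28 cm
Using D1*w1 = D2*w2
w2 = D1*w1 / D2
w2 = 7*440 / 28
w2 = 3080 / 28
w2 = 110 RPM

110 RPM


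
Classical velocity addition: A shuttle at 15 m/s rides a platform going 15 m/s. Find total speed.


Given: object velocity = 15 m/s, platform velocity = 15 m/s (same direction)
Using classical velocity addition: v_total = v_object + v_platform
v_total = 15 + 15
v_total = 30 m/s

30 m/s


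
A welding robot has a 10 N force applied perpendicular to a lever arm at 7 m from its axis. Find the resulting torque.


Given: F = 10 N, r = 7 m, angle = 90 deg (perpendicular)
Using tau = F * r * sin(90)
sin(90) = 1
tau = 10 * 7 * 1
tau = 70 Nm

70 Nm


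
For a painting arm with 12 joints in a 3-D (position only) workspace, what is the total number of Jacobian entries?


Given: task space dimension = 3, joints = 12
Jacobian is a 3 x 12 matrix
Total entries = rows * columns
Total = 3 * 12
Total = 36

36


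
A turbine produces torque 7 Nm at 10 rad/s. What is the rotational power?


Given: tau = 7 Nm, omega = 10 rad/s
Using P = tau * omega
P = 7 * 10
P = 70 W

70 W


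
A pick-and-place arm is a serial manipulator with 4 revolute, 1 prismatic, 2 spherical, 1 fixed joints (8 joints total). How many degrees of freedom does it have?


Given: serial robot with 4 revolute, 1 prismatic, 2 spherical, 1 fixed joints
DOF contribution per joint type: revolute=1, prismatic=1, spherical=3, fixed=0
DOF = 4*1 + 1*1 + 2*3 + 1*0
DOF = 11

11


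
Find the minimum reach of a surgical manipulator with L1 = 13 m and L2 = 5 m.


Given: L1 = 13 m, L2 = 5 m
For a 2-link planar arm, min reach = |L1 - L2| (second link folded back)
Min reach = |13 - 5|
Min reach = 8 m

8 m


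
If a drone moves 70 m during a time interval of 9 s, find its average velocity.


Given: distance d = 70 m, time t = 9 s
Using v = d / t
v = 70 / 9
v = 70/9 m/s

70/9 m/s


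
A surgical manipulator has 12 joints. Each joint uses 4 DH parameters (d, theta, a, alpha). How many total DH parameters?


Given: 12 joints, 4 DH parameters per joint (d, theta, a, alpha)
Total DH parameters = number_of_joints * 4
Total = 12 * 4
Total = 48

48


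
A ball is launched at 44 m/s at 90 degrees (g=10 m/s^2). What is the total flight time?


Given: v0 = 44 m/s, theta = 90 deg, g = 10 m/s^2
sin(90) = 1
Using T = 2*v0*sin(theta) / g
T = 2*44*1 / 10
T = 88 / 10
T = 44/5 s

44/5 s


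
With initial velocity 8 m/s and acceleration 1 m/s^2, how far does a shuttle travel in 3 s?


Given: v0 = 8 m/s, a = 1 m/s^2, t = 3 s
Using s = v0*t + (1/2)*a*t^2
s = 8*3 + (1/2)*1*3^2
s = 24 + (1/2)*9
s = 24 + 9/2
s = 57/2

57/2 m


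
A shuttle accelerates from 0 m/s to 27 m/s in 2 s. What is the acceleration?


Given: initial velocity v0 = 0 m/s, final velocity v = 27 m/s, time t = 2 s
Using a = (v - v0) / t
a = (27 - 0) / 2
a = 27 / 2
a = 27/2 m/s^2

27/2 m/s^2


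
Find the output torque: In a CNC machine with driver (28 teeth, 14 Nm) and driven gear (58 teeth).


Given: N1 = 28, N2 = 58, T1 = 14 Nm
Using T2/T1 = N2/N1
T2 = T1 * N2 / N1
T2 = 14 * 58 / 28
T2 = 812 / 28
T2 = 29 Nm

29 Nm


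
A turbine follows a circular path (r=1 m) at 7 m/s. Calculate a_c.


Given: v = 7 m/s, r = 1 m
Using a_c = v^2 / r
a_c = 7^2 / 1
a_c = 49 / 1
a_c = 49 m/s^2

49 m/s^2


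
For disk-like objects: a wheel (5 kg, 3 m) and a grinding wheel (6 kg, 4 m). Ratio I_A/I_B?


Given: M1=5 kg, R1=3 m, M2=6 kg, R2=4 m
For a disk: I = (1/2)*M*R^2, so I_A/I_B = (M1*R1^2)/(M2*R2^2)
M1*R1^2 = 5*9 = 45
M2*R2^2 = 6*16 = 96
I_A/I_B = 45/96 = 15/32

15/32


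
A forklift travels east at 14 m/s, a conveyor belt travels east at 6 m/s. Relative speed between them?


Given: v_A = 14 m/s east, v_B = 6 m/s east
Both move in the same direction; relative speed = |v_A - v_B|
|14 - 6| = |8|
= 8 m/s

8 m/s


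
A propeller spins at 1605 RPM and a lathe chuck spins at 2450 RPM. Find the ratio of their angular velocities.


Given: RPM_A = 1605, RPM_B = 2450
omega = 2*pi*RPM/60, so omega_A/omega_B = RPM_A / RPM_B
omega_A/omega_B = 1605 / 2450
omega_A/omega_B = 321/490

321/490


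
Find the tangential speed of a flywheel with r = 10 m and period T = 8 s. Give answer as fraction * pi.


Given: radius r = 10 m, period T = 8 s
Using v = 2*pi*r / T
v = 2*pi*10 / 8
v = 20*pi / 8
v = 5/2*pi m/s

5/2*pi m/s


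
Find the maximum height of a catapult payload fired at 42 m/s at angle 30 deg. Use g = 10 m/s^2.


Given: v0 = 42 m/s, theta = 30 deg, g = 10 m/s^2
sin^2(30) = 1/4
Using H = v0^2 * sin^2(theta) / (2*g)
H = 42^2 * 1/4 / (2*10)
H = 1764 * 1/4 / 20
H = 441 / 20
H = 441/20 m

441/20 m


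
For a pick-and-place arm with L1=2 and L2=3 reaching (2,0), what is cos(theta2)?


Given: L1 = 2, L2 = 3, target (x, y) = (2, 0)
Using cos(theta2) = (x^2 + y^2 - L1^2 - L2^2) / (2*L1*L2)
x^2 + y^2 = 2^2 + 0 = 4
L1^2 + L2^2 = 4 + 9 = 13
Numerator = 4 - 13 = -9
Denominator = 2*2*3 = 12
cos(theta2) = -9/12 = -3/4

-3/4


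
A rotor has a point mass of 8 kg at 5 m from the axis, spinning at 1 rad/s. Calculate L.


Given: m = 8 kg, r = 5 m, omega = 1 rad/s
For a point mass: I = m*r^2
I = 8*5^2 = 8*25 = 200
L = I*omega = 200*1
L = 200 kg*m^2/s

200 kg*m^2/s


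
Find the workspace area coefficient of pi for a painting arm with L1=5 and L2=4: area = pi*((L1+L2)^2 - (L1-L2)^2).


Given: L1 = 5, L2 = 4
(L1+L2)^2 = (9)^2 = 81
(L1-L2)^2 = (1)^2 = 1
Difference = 81 - 1 = 80
This equals 4*L1*L2 = 4*5*4 = 80
Workspace area = 80*pi

80


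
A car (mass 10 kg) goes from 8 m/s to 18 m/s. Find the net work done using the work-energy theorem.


Given: m = 10 kg, v0 = 8 m/s, v = 18 m/s
Using W = (1/2)*m*(v^2 - v0^2)
v^2 = 18^2 = 324
v0^2 = 8^2 = 64
v^2 - v0^2 = 324 - 64 = 260
W = (1/2)*10*260 = 1300 J

1300 J


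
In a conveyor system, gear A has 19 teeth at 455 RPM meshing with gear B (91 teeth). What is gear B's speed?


Given: N1 = 19 teeth, w1 = 455 RPM, N2 = 91 teeth
Using N1*w1 = N2*w2
w2 = N1*w1 / N2
w2 = 19*455 / 91
w2 = 8645 / 91
w2 = 95 RPM

95 RPM


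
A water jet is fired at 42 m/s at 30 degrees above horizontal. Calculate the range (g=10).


Given: v0 = 42 m/s, theta = 30 deg, g = 10 m/s^2
sin(2*30) = sin(60) = sqrt(3)/2
Using R = v0^2 * sin(2*theta) / g
R = 42^2 * (sqrt(3)/2) / 10
R = 1764 * sqrt(3) / 20
R = 441/5*sqrt(3) m

441/5*sqrt(3) m


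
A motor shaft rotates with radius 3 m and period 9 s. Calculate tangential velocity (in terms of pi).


Given: radius r = 3 m, period T = 9 s
Using v = 2*pi*r / T
v = 2*pi*3 / 9
v = 6*pi / 9
v = 2/3*pi m/s

2/3*pi m/s


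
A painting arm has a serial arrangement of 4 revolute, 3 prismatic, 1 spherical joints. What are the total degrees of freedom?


Given: serial robot with 4 revolute, 3 prismatic, 1 spherical joints
DOF contribution per joint type: revolute=1, prismatic=1, spherical=3, fixed=0
DOF = 4*1 + 3*1 + 1*3
DOF = 10

10


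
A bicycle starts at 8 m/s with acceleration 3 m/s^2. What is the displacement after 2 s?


Given: v0 = 8 m/s, a = 3 m/s^2, t = 2 s
Using s = v0*t + (1/2)*a*t^2
s = 8*2 + (1/2)*3*2^2
s = 16 + (1/2)*12
s = 16 + 6
s = 22

22 m


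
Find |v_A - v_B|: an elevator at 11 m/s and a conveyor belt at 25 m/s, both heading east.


Given: v_A = 11 m/s east, v_B = 25 m/s east
Both move in the same direction; relative speed = |v_A - v_B|
|11 - 25| = |-14|
= 14 m/s

14 m/s


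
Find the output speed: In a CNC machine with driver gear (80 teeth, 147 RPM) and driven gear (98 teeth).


Given: N1 = 80 teeth, w1 = 147 RPM, N2 = 98 teeth
Using N1*w1 = N2*w2
w2 = N1*w1 / N2
w2 = 80*147 / 98
w2 = 11760 / 98
w2 = 120 RPM

120 RPM


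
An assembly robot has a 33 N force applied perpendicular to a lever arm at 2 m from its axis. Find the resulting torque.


Given: F = 33 N, r = 2 m, angle = 90 deg (perpendicular)
Using tau = F * r * sin(90)
sin(90) = 1
tau = 33 * 2 * 1
tau = 66 Nm

66 Nm


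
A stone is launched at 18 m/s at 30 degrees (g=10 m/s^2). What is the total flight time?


Given: v0 = 18 m/s, theta = 30 deg, g = 10 m/s^2
sin(30) = 1/2
Using T = 2*v0*sin(theta) / g
T = 2*18*1/2 / 10
T = 18 / 10
T = 9/5 s

9/5 s


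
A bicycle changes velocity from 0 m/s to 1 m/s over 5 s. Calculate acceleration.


Given: initial velocity v0 = 0 m/s, final velocity v = 1 m/s, time t = 5 s
Using a = (v - v0) / t
a = (1 - 0) / 5
a = 1 / 5
a = 1/5 m/s^2

1/5 m/s^2


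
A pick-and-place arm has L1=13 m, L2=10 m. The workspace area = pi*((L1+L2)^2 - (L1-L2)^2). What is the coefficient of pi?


Given: L1 = 13, L2 = 10
(L1+L2)^2 = (23)^2 = 529
(L1-L2)^2 = (3)^2 = 9
Difference = 529 - 9 = 520
This equals 4*L1*L2 = 4*13*10 = 520
Workspace area = 520*pi

520


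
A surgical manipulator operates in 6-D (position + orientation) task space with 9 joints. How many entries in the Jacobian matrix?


Given: task space dimension = 6, joints = 9
Jacobian is a 6 x 9 matrix
Total entries = rows * columns
Total = 6 * 9
Total = 54

54


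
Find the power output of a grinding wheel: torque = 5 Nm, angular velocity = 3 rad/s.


Given: tau = 5 Nm, omega = 3 rad/s
Using P = tau * omega
P = 5 * 3
P = 15 W

15 W


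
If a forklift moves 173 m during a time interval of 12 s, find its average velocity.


Given: distance d = 173 m, time t = 12 s
Using v = d / t
v = 173 / 12
v = 173/12 m/s

173/12 m/s


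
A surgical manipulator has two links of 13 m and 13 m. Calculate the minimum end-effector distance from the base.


Given: L1 = 13 m, L2 = 13 m
For a 2-link planar arm, min reach = |L1 - L2| (second link folded back)
Min reach = |13 - 13|
Min reach = 0 m

0 m


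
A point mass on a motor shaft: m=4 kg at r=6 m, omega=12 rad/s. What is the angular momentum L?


Given: m = 4 kg, r = 6 m, omega = 12 rad/s
For a point mass: I = m*r^2
I = 4*6^2 = 4*36 = 144
L = I*omega = 144*12
L = 1728 kg*m^2/s

1728 kg*m^2/s


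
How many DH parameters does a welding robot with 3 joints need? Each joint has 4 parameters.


Given: 3 joints, 4 DH parameters per joint (d, theta, a, alpha)
Total DH parameters = number_of_joints * 4
Total = 3 * 4
Total = 12

12


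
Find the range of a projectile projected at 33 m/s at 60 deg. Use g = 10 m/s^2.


Given: v0 = 33 m/s, theta = 60 deg, g = 10 m/s^2
sin(2*60) = sin(120) = sqrt(3)/2
Using R = v0^2 * sin(2*theta) / g
R = 33^2 * (sqrt(3)/2) / 10
R = 1089 * sqrt(3) / 20
R = 1089/20*sqrt(3) m

1089/20*sqrt(3) m


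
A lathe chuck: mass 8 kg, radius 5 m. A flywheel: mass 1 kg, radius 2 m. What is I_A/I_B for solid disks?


Given: M1=8 kg, R1=5 m, M2=1 kg, R2=2 m
For a disk: I = (1/2)*M*R^2, so I_A/I_B = (M1*R1^2)/(M2*R2^2)
M1*R1^2 = 8*25 = 200
M2*R2^2 = 1*4 = 4
I_A/I_B = 200/4 = 50

50


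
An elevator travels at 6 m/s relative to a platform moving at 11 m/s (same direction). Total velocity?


Given: object velocity = 6 m/s, platform velocity = 11 m/s (same direction)
Using classical velocity addition: v_total = v_object + v_platform
v_total = 6 + 11
v_total = 17 m/s

17 m/s


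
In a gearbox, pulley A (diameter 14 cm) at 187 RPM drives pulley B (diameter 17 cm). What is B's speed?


Given: D1 = 14 cm, w1 = 187 RPM, D2 = 17 cm
Using D1*w1 = D2*w2
w2 = D1*w1 / D2
w2 = 14*187 / 17
w2 = 2618 / 17
w2 = 154 RPM

154 RPM


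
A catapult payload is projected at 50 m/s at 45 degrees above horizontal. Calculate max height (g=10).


Given: v0 = 50 m/s, theta = 45 deg, g = 10 m/s^2
sin^2(45) = 1/2
Using H = v0^2 * sin^2(theta) / (2*g)
H = 50^2 * 1/2 / (2*10)
H = 2500 * 1/2 / 20
H = 1250 / 20
H = 125/2 m

125/2 m


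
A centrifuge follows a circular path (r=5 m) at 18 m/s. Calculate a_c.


Given: v = 18 m/s, r = 5 m
Using a_c = v^2 / r
a_c = 18^2 / 5
a_c = 324 / 5
a_c = 324/5 m/s^2

324/5 m/s^2


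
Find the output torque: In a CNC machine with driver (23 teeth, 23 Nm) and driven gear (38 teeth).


Given: N1 = 23, N2 = 38, T1 = 23 Nm
Using T2/T1 = N2/N1
T2 = T1 * N2 / N1
T2 = 23 * 38 / 23
T2 = 874 / 23
T2 = 38 Nm

38 Nm


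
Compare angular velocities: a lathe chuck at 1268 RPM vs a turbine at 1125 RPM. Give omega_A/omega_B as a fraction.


Given: RPM_A = 1268, RPM_B = 1125
omega = 2*pi*RPM/60, so omega_A/omega_B = RPM_A / RPM_B
omega_A/omega_B = 1268 / 1125
omega_A/omega_B = 1268/1125

1268/1125


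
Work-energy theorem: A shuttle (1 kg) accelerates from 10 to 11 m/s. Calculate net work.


Given: m = 1 kg, v0 = 10 m/s, v = 11 m/s
Using W = (1/2)*m*(v^2 - v0^2)
v^2 = 11^2 = 121
v0^2 = 10^2 = 100
v^2 - v0^2 = 121 - 100 = 21
W = (1/2)*1*21 = 21/2 J

21/2 J


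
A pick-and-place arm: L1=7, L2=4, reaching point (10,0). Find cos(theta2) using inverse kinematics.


Given: L1 = 7, L2 = 4, target (x, y) = (10, 0)
Using cos(theta2) = (x^2 + y^2 - L1^2 - L2^2) / (2*L1*L2)
x^2 + y^2 = 10^2 + 0 = 100
L1^2 + L2^2 = 49 + 16 = 65
Numerator = 100 - 65 = 35
Denominator = 2*7*4 = 56
cos(theta2) = 35/56 = 5/8

5/8


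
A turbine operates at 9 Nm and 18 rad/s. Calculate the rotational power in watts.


Given: tau = 9 Nm, omega = 18 rad/s
Using P = tau * omega
P = 9 * 18
P = 162 W

162 W


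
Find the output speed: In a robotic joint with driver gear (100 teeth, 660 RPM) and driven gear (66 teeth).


Given: N1 = 100 teeth, w1 = 660 RPM, N2 = 66 teeth
Using N1*w1 = N2*w2
w2 = N1*w1 / N2
w2 = 100*660 / 66
w2 = 66000 / 66
w2 = 1000 RPM

1000 RPM


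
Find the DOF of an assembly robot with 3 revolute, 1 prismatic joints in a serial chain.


Given: serial robot with 3 revolute, 1 prismatic joints
DOF contribution per joint type: revolute=1, prismatic=1, spherical=3, fixed=0
DOF = 3*1 + 1*1
DOF = 4

4


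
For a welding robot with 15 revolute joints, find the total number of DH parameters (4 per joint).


Given: 15 joints, 4 DH parameters per joint (d, theta, a, alpha)
Total DH parameters = number_of_joints * 4
Total = 15 * 4
Total = 60

60


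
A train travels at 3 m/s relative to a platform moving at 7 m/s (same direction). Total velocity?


Given: object velocity = 3 m/s, platform velocity = 7 m/s (same direction)
Using classical velocity addition: v_total = v_object + v_platform
v_total = 3 + 7
v_total = 10 m/s

10 m/s


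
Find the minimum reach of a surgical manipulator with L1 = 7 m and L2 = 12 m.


Given: L1 = 7 m, L2 = 12 m
For a 2-link planar arm, min reach = |L1 - L2| (second link folded back)
Min reach = |7 - 12|
Min reach = 5 m

5 m


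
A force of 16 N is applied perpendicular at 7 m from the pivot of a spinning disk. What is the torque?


Given: F = 16 N, r = 7 m, angle = 90 deg (perpendicular)
Using tau = F * r * sin(90)
sin(90) = 1
tau = 16 * 7 * 1
tau = 112 Nm

112 Nm


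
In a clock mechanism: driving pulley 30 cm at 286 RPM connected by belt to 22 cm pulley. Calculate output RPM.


Given: D1 = 30 cm, w1 = 286 RPM, D2 = 22 cm
Using D1*w1 = D2*w2
w2 = D1*w1 / D2
w2 = 30*286 / 22
w2 = 8580 / 22
w2 = 390 RPM

390 RPM


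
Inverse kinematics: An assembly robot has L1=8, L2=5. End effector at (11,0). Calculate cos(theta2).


Given: L1 = 8, L2 = 5, target (x, y) = (11, 0)
Using cos(theta2) = (x^2 + y^2 - L1^2 - L2^2) / (2*L1*L2)
x^2 + y^2 = 11^2 + 0 = 121
L1^2 + L2^2 = 64 + 25 = 89
Numerator = 121 - 89 = 32
Denominator = 2*8*5 = 80
cos(theta2) = 32/80 = 2/5

2/5


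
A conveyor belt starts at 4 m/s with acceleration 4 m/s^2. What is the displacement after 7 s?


Given: v0 = 4 m/s, a = 4 m/s^2, t = 7 s
Using s = v0*t + (1/2)*a*t^2
s = 4*7 + (1/2)*4*7^2
s = 28 + (1/2)*196
s = 28 + 98
s = 126

126 m


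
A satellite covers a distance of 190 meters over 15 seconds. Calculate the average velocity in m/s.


Given: distance d = 190 m, time t = 15 s
Using v = d / t
v = 190 / 15
v = 38/3 m/s

38/3 m/s


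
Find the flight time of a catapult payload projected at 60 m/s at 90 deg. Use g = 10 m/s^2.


Given: v0 = 60 m/s, theta = 90 deg, g = 10 m/s^2
sin(90) = 1
Using T = 2*v0*sin(theta) / g
T = 2*60*1 / 10
T = 120 / 10
T = 12 s

12 s


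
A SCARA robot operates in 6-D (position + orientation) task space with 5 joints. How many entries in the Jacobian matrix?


Given: task space dimension = 6, joints = 5
Jacobian is a 6 x 5 matrix
Total entries = rows * columns
Total = 6 * 5
Total = 30

30


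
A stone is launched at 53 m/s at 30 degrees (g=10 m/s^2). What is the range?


Given: v0 = 53 m/s, theta = 30 deg, g = 10 m/s^2
sin(2*30) = sin(60) = sqrt(3)/2
Using R = v0^2 * sin(2*theta) / g
R = 53^2 * (sqrt(3)/2) / 10
R = 2809 * sqrt(3) / 20
R = 2809/20*sqrt(3) m

2809/20*sqrt(3) m


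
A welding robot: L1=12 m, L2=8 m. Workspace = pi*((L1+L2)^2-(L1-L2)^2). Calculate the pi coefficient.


Given: L1 = 12, L2 = 8
(L1+L2)^2 = (20)^2 = 400
(L1-L2)^2 = (4)^2 = 16
Difference = 400 - 16 = 384
This equals 4*L1*L2 = 4*12*8 = 384
Workspace area = 384*pi

384


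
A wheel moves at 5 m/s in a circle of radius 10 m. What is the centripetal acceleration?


Given: v = 5 m/s, r = 10 m
Using a_c = v^2 / r
a_c = 5^2 / 10
a_c = 25 / 10
a_c = 5/2 m/s^2

5/2 m/s^2


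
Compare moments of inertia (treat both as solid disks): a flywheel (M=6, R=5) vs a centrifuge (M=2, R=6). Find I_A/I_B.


Given: M1=6 kg, R1=5 m, M2=2 kg, R2=6 m
For a disk: I = (1/2)*M*R^2, so I_A/I_B = (M1*R1^2)/(M2*R2^2)
M1*R1^2 = 6*25 = 150
M2*R2^2 = 2*36 = 72
I_A/I_B = 150/72 = 25/12

25/12


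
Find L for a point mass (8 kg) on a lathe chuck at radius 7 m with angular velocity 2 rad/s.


Given: m = 8 kg, r = 7 m, omega = 2 rad/s
For a point mass: I = m*r^2
I = 8*7^2 = 8*49 = 392
L = I*omega = 392*2
L = 784 kg*m^2/s

784 kg*m^2/s


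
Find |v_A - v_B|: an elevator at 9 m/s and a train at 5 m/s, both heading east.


Given: v_A = 9 m/s east, v_B = 5 m/s east
Both move in the same direction; relative speed = |v_A - v_B|
|9 - 5| = |4|
= 4 m/s

4 m/s


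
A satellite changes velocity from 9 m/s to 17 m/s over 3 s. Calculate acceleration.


Given: initial velocity v0 = 9 m/s, final velocity v = 17 m/s, time t = 3 s
Using a = (v - v0) / t
a = (17 - 9) / 3
a = 8 / 3
a = 8/3 m/s^2

8/3 m/s^2


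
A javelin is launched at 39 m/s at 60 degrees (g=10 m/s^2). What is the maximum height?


Given: v0 = 39 m/s, theta = 60 deg, g = 10 m/s^2
sin^2(60) = 3/4
Using H = v0^2 * sin^2(theta) / (2*g)
H = 39^2 * 3/4 / (2*10)
H = 1521 * 3/4 / 20
H = 4563/4 / 20
H = 4563/80 m

4563/80 m


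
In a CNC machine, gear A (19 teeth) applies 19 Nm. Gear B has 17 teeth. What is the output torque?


Given: N1 = 19, N2 = 17, T1 = 19 Nm
Using T2/T1 = N2/N1
T2 = T1 * N2 / N1
T2 = 19 * 17 / 19
T2 = 323 / 19
T2 = 17 Nm

17 Nm


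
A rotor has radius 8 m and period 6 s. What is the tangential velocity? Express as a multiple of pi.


Given: radius r = 8 m, period T = 6 s
Using v = 2*pi*r / T
v = 2*pi*8 / 6
v = 16*pi / 6
v = 8/3*pi m/s

8/3*pi m/s


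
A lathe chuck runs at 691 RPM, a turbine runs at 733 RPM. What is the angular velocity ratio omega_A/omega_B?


Given: RPM_A = 691, RPM_B = 733
omega = 2*pi*RPM/60, so omega_A/omega_B = RPM_A / RPM_B
omega_A/omega_B = 691 / 733
omega_A/omega_B = 691/733

691/733


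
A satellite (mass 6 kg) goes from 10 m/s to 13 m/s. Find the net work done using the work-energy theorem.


Given: m = 6 kg, v0 = 10 m/s, v = 13 m/s
Using W = (1/2)*m*(v^2 - v0^2)
v^2 = 13^2 = 169
v0^2 = 10^2 = 100
v^2 - v0^2 = 169 - 100 = 69
W = (1/2)*6*69 = 207 J

207 J


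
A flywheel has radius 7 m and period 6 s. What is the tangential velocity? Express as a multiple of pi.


Given: radius r = 7 m, period T = 6 s
Using v = 2*pi*r / T
v = 2*pi*7 / 6
v = 14*pi / 6
v = 7/3*pi m/s

7/3*pi m/s


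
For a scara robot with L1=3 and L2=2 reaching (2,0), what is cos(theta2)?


Given: L1 = 3, L2 = 2, target (x, y) = (2, 0)
Using cos(theta2) = (x^2 + y^2 - L1^2 - L2^2) / (2*L1*L2)
x^2 + y^2 = 2^2 + 0 = 4
L1^2 + L2^2 = 9 + 4 = 13
Numerator = 4 - 13 = -9
Denominator = 2*3*2 = 12
cos(theta2) = -9/12 = -3/4

-3/4


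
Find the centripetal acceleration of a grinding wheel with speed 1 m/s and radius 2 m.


Given: v = 1 m/s, r = 2 m
Using a_c = v^2 / r
a_c = 1^2 / 2
a_c = 1 / 2
a_c = 1/2 m/s^2

1/2 m/s^2


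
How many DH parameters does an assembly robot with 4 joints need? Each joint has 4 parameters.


Given: 4 joints, 4 DH parameters per joint (d, theta, a, alpha)
Total DH parameters = number_of_joints * 4
Total = 4 * 4
Total = 16

16


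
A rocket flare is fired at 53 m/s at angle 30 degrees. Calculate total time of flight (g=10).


Given: v0 = 53 m/s, theta = 30 deg, g = 10 m/s^2
sin(30) = 1/2
Using T = 2*v0*sin(theta) / g
T = 2*53*1/2 / 10
T = 53 / 10
T = 53/10 s

53/10 s


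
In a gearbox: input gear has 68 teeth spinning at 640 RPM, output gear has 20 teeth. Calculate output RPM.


Given: N1 = 68 teeth, w1 = 640 RPM, N2 = 20 teeth
Using N1*w1 = N2*w2
w2 = N1*w1 / N2
w2 = 68*640 / 20
w2 = 43520 / 20
w2 = 2176 RPM

2176 RPM


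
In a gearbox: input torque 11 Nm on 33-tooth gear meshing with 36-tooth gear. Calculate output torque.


Given: N1 = 33, N2 = 36, T1 = 11 Nm
Using T2/T1 = N2/N1
T2 = T1 * N2 / N1
T2 = 11 * 36 / 33
T2 = 396 / 33
T2 = 12 Nm

12 Nm


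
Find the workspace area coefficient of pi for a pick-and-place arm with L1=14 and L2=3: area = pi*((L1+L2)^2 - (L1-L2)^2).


Given: L1 = 14, L2 = 3
(L1+L2)^2 = (17)^2 = 289
(L1-L2)^2 = (11)^2 = 121
Difference = 289 - 121 = 168
This equals 4*L1*L2 = 4*14*3 = 168
Workspace area = 168*pi

168


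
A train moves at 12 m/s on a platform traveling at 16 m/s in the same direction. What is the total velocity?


Given: object velocity = 12 m/s, platform velocity = 16 m/s (same direction)
Using classical velocity addition: v_total = v_object + v_platform
v_total = 12 + 16
v_total = 28 m/s

28 m/s


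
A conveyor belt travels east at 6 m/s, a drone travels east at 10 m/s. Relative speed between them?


Given: v_A = 6 m/s east, v_B = 10 m/s east
Both move in the same direction; relative speed = |v_A - v_B|
|6 - 10| = |-4|
= 4 m/s

4 m/s


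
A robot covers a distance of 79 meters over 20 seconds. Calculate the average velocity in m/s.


Given: distance d = 79 m, time t = 20 s
Using v = d / t
v = 79 / 20
v = 79/20 m/s

79/20 m/s


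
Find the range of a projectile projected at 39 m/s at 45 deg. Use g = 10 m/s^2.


Given: v0 = 39 m/s, theta = 45 deg, g = 10 m/s^2
sin(2*45) = sin(90) = 1
Using R = v0^2 * sin(2*theta) / g
R = 39^2 * 1 / 10
R = 1521 / 10
R = 1521/10 m

1521/10 m


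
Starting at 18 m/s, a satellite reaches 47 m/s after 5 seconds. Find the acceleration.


Given: initial velocity v0 = 18 m/s, final velocity v = 47 m/s, time t = 5 s
Using a = (v - v0) / t
a = (47 - 18) / 5
a = 29 / 5
a = 29/5 m/s^2

29/5 m/s^2


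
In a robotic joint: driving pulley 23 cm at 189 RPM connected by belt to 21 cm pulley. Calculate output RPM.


Given: D1 = 23 cm, w1 = 189 RPM, D2 = 21 cm
Using D1*w1 = D2*w2
w2 = D1*w1 / D2
w2 = 23*189 / 21
w2 = 4347 / 21
w2 = 207 RPM

207 RPM


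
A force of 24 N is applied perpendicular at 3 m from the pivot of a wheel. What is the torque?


Given: F = 24 N, r = 3 m, angle = 90 deg (perpendicular)
Using tau = F * r * sin(90)
sin(90) = 1
tau = 24 * 3 * 1
tau = 72 Nm

72 Nm


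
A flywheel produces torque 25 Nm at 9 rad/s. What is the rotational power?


Given: tau = 25 Nm, omega = 9 rad/s
Using P = tau * omega
P = 25 * 9
P = 225 W

225 W


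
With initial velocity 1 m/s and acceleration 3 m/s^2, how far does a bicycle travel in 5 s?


Given: v0 = 1 m/s, a = 3 m/s^2, t = 5 s
Using s = v0*t + (1/2)*a*t^2
s = 1*5 + (1/2)*3*5^2
s = 5 + (1/2)*75
s = 5 + 75/2
s = 85/2

85/2 m


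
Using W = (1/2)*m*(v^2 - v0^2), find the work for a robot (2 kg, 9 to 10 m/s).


Given: m = 2 kg, v0 = 9 m/s, v = 10 m/s
Using W = (1/2)*m*(v^2 - v0^2)
v^2 = 10^2 = 100
v0^2 = 9^2 = 81
v^2 - v0^2 = 100 - 81 = 19
W = (1/2)*2*19 = 19 J

19 J


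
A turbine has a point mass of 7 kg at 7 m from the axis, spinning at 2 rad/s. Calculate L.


Given: m = 7 kg, r = 7 m, omega = 2 rad/s
For a point mass: I = m*r^2
I = 7*7^2 = 7*49 = 343
L = I*omega = 343*2
L = 686 kg*m^2/s

686 kg*m^2/s


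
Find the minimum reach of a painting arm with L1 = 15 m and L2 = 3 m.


Given: L1 = 15 m, L2 = 3 m
For a 2-link planar arm, min reach = |L1 - L2| (second link folded back)
Min reach = |15 - 3|
Min reach = 12 m

12 m


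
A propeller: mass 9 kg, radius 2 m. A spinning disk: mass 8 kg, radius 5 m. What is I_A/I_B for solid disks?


Given: M1=9 kg, R1=2 m, M2=8 kg, R2=5 m
For a disk: I = (1/2)*M*R^2, so I_A/I_B = (M1*R1^2)/(M2*R2^2)
M1*R1^2 = 9*4 = 36
M2*R2^2 = 8*25 = 200
I_A/I_B = 36/200 = 9/50

9/50


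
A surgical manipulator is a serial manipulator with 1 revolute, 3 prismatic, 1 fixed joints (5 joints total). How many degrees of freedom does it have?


Given: serial robot with 1 revolute, 3 prismatic, 1 fixed joints
DOF contribution per joint type: revolute=1, prismatic=1, spherical=3, fixed=0
DOF = 1*1 + 3*1 + 1*0
DOF = 4

4


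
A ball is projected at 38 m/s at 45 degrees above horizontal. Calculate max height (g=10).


Given: v0 = 38 m/s, theta = 45 deg, g = 10 m/s^2
sin^2(45) = 1/2
Using H = v0^2 * sin^2(theta) / (2*g)
H = 38^2 * 1/2 / (2*10)
H = 1444 * 1/2 / 20
H = 722 / 20
H = 361/10 m

361/10 m


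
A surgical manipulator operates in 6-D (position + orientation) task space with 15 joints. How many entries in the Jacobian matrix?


Given: task space dimension = 6, joints = 15
Jacobian is a 6 x 15 matrix
Total entries = rows * columns
Total = 6 * 15
Total = 90

90


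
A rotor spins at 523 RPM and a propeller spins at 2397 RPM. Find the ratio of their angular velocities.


Given: RPM_A = 523, RPM_B = 2397
omega = 2*pi*RPM/60, so omega_A/omega_B = RPM_A / RPM_B
omega_A/omega_B = 523 / 2397
omega_A/omega_B = 523/2397

523/2397


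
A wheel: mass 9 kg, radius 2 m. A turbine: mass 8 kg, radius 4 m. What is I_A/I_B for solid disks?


Given: M1=9 kg, R1=2 m, M2=8 kg, R2=4 m
For a disk: I = (1/2)*M*R^2, so I_A/I_B = (M1*R1^2)/(M2*R2^2)
M1*R1^2 = 9*4 = 36
M2*R2^2 = 8*16 = 128
I_A/I_B = 36/128 = 9/32

9/32


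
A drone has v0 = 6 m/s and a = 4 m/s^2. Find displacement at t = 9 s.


Given: v0 = 6 m/s, a = 4 m/s^2, t = 9 s
Using s = v0*t + (1/2)*a*t^2
s = 6*9 + (1/2)*4*9^2
s = 54 + (1/2)*324
s = 54 + 162
s = 216

216 m


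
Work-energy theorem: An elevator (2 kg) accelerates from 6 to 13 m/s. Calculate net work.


Given: m = 2 kg, v0 = 6 m/s, v = 13 m/s
Using W = (1/2)*m*(v^2 - v0^2)
v^2 = 13^2 = 169
v0^2 = 6^2 = 36
v^2 - v0^2 = 169 - 36 = 133
W = (1/2)*2*133 = 133 J

133 J


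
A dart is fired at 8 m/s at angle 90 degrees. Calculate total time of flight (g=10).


Given: v0 = 8 m/s, theta = 90 deg, g = 10 m/s^2
sin(90) = 1
Using T = 2*v0*sin(theta) / g
T = 2*8*1 / 10
T = 16 / 10
T = 8/5 s

8/5 s


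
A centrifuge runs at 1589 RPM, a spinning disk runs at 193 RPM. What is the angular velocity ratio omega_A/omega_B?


Given: RPM_A = 1589, RPM_B = 193
omega = 2*pi*RPM/60, so omega_A/omega_B = RPM_A / RPM_B
omega_A/omega_B = 1589 / 193
omega_A/omega_B = 1589/193

1589/193


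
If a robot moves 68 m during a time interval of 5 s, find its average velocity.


Given: distance d = 68 m, time t = 5 s
Using v = d / t
v = 68 / 5
v = 68/5 m/s

68/5 m/s


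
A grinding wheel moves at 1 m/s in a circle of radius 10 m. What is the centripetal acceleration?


Given: v = 1 m/s, r = 10 m
Using a_c = v^2 / r
a_c = 1^2 / 10
a_c = 1 / 10
a_c = 1/10 m/s^2

1/10 m/s^2


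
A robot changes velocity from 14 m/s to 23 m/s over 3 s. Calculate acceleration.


Given: initial velocity v0 = 14 m/s, final velocity v = 23 m/s, time t = 3 s
Using a = (v - v0) / t
a = (23 - 14) / 3
a = 9 / 3
a = 3 m/s^2

3 m/s^2


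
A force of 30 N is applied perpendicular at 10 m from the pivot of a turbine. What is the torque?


Given: F = 30 N, r = 10 m, angle = 90 deg (perpendicular)
Using tau = F * r * sin(90)
sin(90) = 1
tau = 30 * 10 * 1
tau = 300 Nm

300 Nm


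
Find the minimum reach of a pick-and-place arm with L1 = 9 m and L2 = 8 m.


Given: L1 = 9 m, L2 = 8 m
For a 2-link planar arm, min reach = |L1 - L2| (second link folded back)
Min reach = |9 - 8|
Min reach = 1 m

1 m


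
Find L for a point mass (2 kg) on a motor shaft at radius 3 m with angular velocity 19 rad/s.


Given: m = 2 kg, r = 3 m, omega = 19 rad/s
For a point mass: I = m*r^2
I = 2*3^2 = 2*9 = 18
L = I*omega = 18*19
L = 342 kg*m^2/s

342 kg*m^2/s


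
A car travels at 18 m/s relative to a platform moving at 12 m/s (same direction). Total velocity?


Given: object velocity = 18 m/s, platform velocity = 12 m/s (same direction)
Using classical velocity addition: v_total = v_object + v_platform
v_total = 18 + 12
v_total = 30 m/s

30 m/s


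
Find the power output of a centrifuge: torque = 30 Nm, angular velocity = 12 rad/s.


Given: tau = 30 Nm, omega = 12 rad/s
Using P = tau * omega
P = 30 * 12
P = 360 W

360 W


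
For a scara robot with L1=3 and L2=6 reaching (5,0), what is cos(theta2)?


Given: L1 = 3, L2 = 6, target (x, y) = (5, 0)
Using cos(theta2) = (x^2 + y^2 - L1^2 - L2^2) / (2*L1*L2)
x^2 + y^2 = 5^2 + 0 = 25
L1^2 + L2^2 = 9 + 36 = 45
Numerator = 25 - 45 = -20
Denominator = 2*3*6 = 36
cos(theta2) = -20/36 = -5/9

-5/9


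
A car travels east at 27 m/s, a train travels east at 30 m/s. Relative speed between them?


Given: v_A = 27 m/s east, v_B = 30 m/s east
Both move in the same direction; relative speed = |v_A - v_B|
|27 - 30| = |-3|
= 3 m/s

3 m/s


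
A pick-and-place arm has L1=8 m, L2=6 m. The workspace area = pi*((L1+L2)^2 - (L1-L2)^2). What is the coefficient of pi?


Given: L1 = 8, L2 = 6
(L1+L2)^2 = (14)^2 = 196
(L1-L2)^2 = (2)^2 = 4
Difference = 196 - 4 = 192
This equals 4*L1*L2 = 4*8*6 = 192
Workspace area = 192*pi

192


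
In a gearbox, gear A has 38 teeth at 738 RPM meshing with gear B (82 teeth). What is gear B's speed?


Given: N1 = 38 teeth, w1 = 738 RPM, N2 = 82 teeth
Using N1*w1 = N2*w2
w2 = N1*w1 / N2
w2 = 38*738 / 82
w2 = 28044 / 82
w2 = 342 RPM

342 RPM


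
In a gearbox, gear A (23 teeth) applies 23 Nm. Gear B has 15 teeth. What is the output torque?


Given: N1 = 23, N2 = 15, T1 = 23 Nm
Using T2/T1 = N2/N1
T2 = T1 * N2 / N1
T2 = 23 * 15 / 23
T2 = 345 / 23
T2 = 15 Nm

15 Nm


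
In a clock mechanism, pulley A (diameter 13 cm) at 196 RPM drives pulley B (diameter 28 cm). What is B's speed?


Given: D1 = 13 cm, w1 = 196 RPM, D2 = 28 cm
Using D1*w1 = D2*w2
w2 = D1*w1 / D2
w2 = 13*196 / 28
w2 = 2548 / 28
w2 = 91 RPM

91 RPM


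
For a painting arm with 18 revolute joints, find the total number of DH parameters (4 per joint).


Given: 18 joints, 4 DH parameters per joint (d, theta, a, alpha)
Total DH parameters = number_of_joints * 4
Total = 18 * 4
Total = 72

72


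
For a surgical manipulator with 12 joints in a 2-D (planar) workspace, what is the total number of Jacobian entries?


Given: task space dimension = 2, joints = 12
Jacobian is a 2 x 12 matrix
Total entries = rows * columns
Total = 2 * 12
Total = 24

24


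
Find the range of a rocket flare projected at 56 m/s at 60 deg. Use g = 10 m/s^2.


Given: v0 = 56 m/s, theta = 60 deg, g = 10 m/s^2
sin(2*60) = sin(120) = sqrt(3)/2
Using R = v0^2 * sin(2*theta) / g
R = 56^2 * (sqrt(3)/2) / 10
R = 3136 * sqrt(3) / 20
R = 784/5*sqrt(3) m

784/5*sqrt(3) m


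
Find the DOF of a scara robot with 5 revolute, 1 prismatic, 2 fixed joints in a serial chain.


Given: serial robot with 5 revolute, 1 prismatic, 2 fixed joints
DOF contribution per joint type: revolute=1, prismatic=1, spherical=3, fixed=0
DOF = 5*1 + 1*1 + 2*0
DOF = 6

6


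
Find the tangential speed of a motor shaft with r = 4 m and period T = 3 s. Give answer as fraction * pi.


Given: radius r = 4 m, period T = 3 s
Using v = 2*pi*r / T
v = 2*pi*4 / 3
v = 8*pi / 3
v = 8/3*pi m/s

8/3*pi m/s


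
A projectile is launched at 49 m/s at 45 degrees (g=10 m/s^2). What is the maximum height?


Given: v0 = 49 m/s, theta = 45 deg, g = 10 m/s^2
sin^2(45) = 1/2
Using H = v0^2 * sin^2(theta) / (2*g)
H = 49^2 * 1/2 / (2*10)
H = 2401 * 1/2 / 20
H = 2401/2 / 20
H = 2401/40 m

2401/40 m


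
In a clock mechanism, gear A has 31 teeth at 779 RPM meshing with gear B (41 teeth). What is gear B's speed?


Given: N1 = 31 teeth, w1 = 779 RPM, N2 = 41 teeth
Using N1*w1 = N2*w2
w2 = N1*w1 / N2
w2 = 31*779 / 41
w2 = 24149 / 41
w2 = 589 RPM

589 RPM


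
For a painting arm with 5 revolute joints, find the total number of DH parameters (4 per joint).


Given: 5 joints, 4 DH parameters per joint (d, theta, a, alpha)
Total DH parameters = number_of_joints * 4
Total = 5 * 4
Total = 20

20


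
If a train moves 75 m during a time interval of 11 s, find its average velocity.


Given: distance d = 75 m, time t = 11 s
Using v = d / t
v = 75 / 11
v = 75/11 m/s

75/11 m/s


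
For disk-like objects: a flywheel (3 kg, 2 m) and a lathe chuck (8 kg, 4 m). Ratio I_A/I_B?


Given: M1=3 kg, R1=2 m, M2=8 kg, R2=4 m
For a disk: I = (1/2)*M*R^2, so I_A/I_B = (M1*R1^2)/(M2*R2^2)
M1*R1^2 = 3*4 = 12
M2*R2^2 = 8*16 = 128
I_A/I_B = 12/128 = 3/32

3/32


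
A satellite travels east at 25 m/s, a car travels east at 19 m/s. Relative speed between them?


Given: v_A = 25 m/s east, v_B = 19 m/s east
Both move in the same direction; relative speed = |v_A - v_B|
|25 - 19| = |6|
= 6 m/s

6 m/s


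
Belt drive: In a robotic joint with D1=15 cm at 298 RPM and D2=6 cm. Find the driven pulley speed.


Given: D1 = 15 cm, w1 = 298 RPM, D2 = 6 cm
Using D1*w1 = D2*w2
w2 = D1*w1 / D2
w2 = 15*298 / 6
w2 = 4470 / 6
w2 = 745 RPM

745 RPM


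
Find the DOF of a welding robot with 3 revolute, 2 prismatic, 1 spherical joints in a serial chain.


Given: serial robot with 3 revolute, 2 prismatic, 1 spherical joints
DOF contribution per joint type: revolute=1, prismatic=1, spherical=3, fixed=0
DOF = 3*1 + 2*1 + 1*3
DOF = 8

8


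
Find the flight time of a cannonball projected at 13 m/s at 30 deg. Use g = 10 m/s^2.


Given: v0 = 13 m/s, theta = 30 deg, g = 10 m/s^2
sin(30) = 1/2
Using T = 2*v0*sin(theta) / g
T = 2*13*1/2 / 10
T = 13 / 10
T = 13/10 s

13/10 s


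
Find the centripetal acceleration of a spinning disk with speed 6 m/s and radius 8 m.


Given: v = 6 m/s, r = 8 m
Using a_c = v^2 / r
a_c = 6^2 / 8
a_c = 36 / 8
a_c = 9/2 m/s^2

9/2 m/s^2


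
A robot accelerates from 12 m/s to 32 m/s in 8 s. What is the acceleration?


Given: initial velocity v0 = 12 m/s, final velocity v = 32 m/s, time t = 8 s
Using a = (v - v0) / t
a = (32 - 12) / 8
a = 20 / 8
a = 5/2 m/s^2

5/2 m/s^2


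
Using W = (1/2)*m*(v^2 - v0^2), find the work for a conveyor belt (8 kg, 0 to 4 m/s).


Given: m = 8 kg, v0 = 0 m/s, v = 4 m/s
Using W = (1/2)*m*(v^2 - v0^2)
v^2 = 4^2 = 16
v0^2 = 0^2 = 0
v^2 - v0^2 = 16 - 0 = 16
W = (1/2)*8*16 = 64 J

64 J


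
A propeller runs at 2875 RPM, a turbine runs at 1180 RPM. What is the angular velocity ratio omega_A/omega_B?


Given: RPM_A = 2875, RPM_B = 1180
omega = 2*pi*RPM/60, so omega_A/omega_B = RPM_A / RPM_B
omega_A/omega_B = 2875 / 1180
omega_A/omega_B = 575/236

575/236


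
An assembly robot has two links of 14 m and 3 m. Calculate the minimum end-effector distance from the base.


Given: L1 = 14 m, L2 = 3 m
For a 2-link planar arm, min reach = |L1 - L2| (second link folded back)
Min reach = |14 - 3|
Min reach = 11 m

11 m


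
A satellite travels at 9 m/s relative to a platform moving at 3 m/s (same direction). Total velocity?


Given: object velocity = 9 m/s, platform velocity = 3 m/s (same direction)
Using classical velocity addition: v_total = v_object + v_platform
v_total = 9 + 3
v_total = 12 m/s

12 m/s


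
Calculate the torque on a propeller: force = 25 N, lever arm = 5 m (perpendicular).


Given: F = 25 N, r = 5 m, angle = 90 deg (perpendicular)
Using tau = F * r * sin(90)
sin(90) = 1
tau = 25 * 5 * 1
tau = 125 Nm

125 Nm


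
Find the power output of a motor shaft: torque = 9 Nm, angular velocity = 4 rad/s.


Given: tau = 9 Nm, omega = 4 rad/s
Using P = tau * omega
P = 9 * 4
P = 36 W

36 W


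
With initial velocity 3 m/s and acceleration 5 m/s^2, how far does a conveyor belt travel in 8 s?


Given: v0 = 3 m/s, a = 5 m/s^2, t = 8 s
Using s = v0*t + (1/2)*a*t^2
s = 3*8 + (1/2)*5*8^2
s = 24 + (1/2)*320
s = 24 + 160
s = 184

184 m


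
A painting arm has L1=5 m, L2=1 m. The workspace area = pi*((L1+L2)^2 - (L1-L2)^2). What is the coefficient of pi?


Given: L1 = 5, L2 = 1
(L1+L2)^2 = (6)^2 = 36
(L1-L2)^2 = (4)^2 = 16
Difference = 36 - 16 = 20
This equals 4*L1*L2 = 4*5*1 = 20
Workspace area = 20*pi

20


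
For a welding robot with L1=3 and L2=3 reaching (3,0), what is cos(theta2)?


Given: L1 = 3, L2 = 3, target (x, y) = (3, 0)
Using cos(theta2) = (x^2 + y^2 - L1^2 - L2^2) / (2*L1*L2)
x^2 + y^2 = 3^2 + 0 = 9
L1^2 + L2^2 = 9 + 9 = 18
Numerator = 9 - 18 = -9
Denominator = 2*3*3 = 18
cos(theta2) = -9/18 = -1/2

-1/2


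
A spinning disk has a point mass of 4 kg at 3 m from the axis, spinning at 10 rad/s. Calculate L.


Given: m = 4 kg, r = 3 m, omega = 10 rad/s
For a point mass: I = m*r^2
I = 4*3^2 = 4*9 = 36
L = I*omega = 36*10
L = 360 kg*m^2/s

360 kg*m^2/s


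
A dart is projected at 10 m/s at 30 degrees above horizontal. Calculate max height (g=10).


Given: v0 = 10 m/s, theta = 30 deg, g = 10 m/s^2
sin^2(30) = 1/4
Using H = v0^2 * sin^2(theta) / (2*g)
H = 10^2 * 1/4 / (2*10)
H = 100 * 1/4 / 20
H = 25 / 20
H = 5/4 m

5/4 m


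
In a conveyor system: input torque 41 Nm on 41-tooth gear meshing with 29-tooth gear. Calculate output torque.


Given: N1 = 41, N2 = 29, T1 = 41 Nm
Using T2/T1 = N2/N1
T2 = T1 * N2 / N1
T2 = 41 * 29 / 41
T2 = 1189 / 41
T2 = 29 Nm

29 Nm


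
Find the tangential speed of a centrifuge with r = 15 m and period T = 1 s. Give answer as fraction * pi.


Given: radius r = 15 m, period T = 1 s
Using v = 2*pi*r / T
v = 2*pi*15 / 1
v = 30*pi / 1
v = 30*pi m/s

30*pi m/s


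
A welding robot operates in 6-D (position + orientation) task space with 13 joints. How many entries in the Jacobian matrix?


Given: task space dimension = 6, joints = 13
Jacobian is a 6 x 13 matrix
Total entries = rows * columns
Total = 6 * 13
Total = 78

78


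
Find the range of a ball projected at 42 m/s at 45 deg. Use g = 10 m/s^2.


Given: v0 = 42 m/s, theta = 45 deg, g = 10 m/s^2
sin(2*45) = sin(90) = 1
Using R = v0^2 * sin(2*theta) / g
R = 42^2 * 1 / 10
R = 1764 / 10
R = 882/5 m

882/5 m


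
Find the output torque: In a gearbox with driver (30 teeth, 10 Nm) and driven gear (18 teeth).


Given: N1 = 30, N2 = 18, T1 = 10 Nm
Using T2/T1 = N2/N1
T2 = T1 * N2 / N1
T2 = 10 * 18 / 30
T2 = 180 / 30
T2 = 6 Nm

6 Nm


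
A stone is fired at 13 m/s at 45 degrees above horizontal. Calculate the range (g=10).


Given: v0 = 13 m/s, theta = 45 deg, g = 10 m/s^2
sin(2*45) = sin(90) = 1
Using R = v0^2 * sin(2*theta) / g
R = 13^2 * 1 / 10
R = 169 / 10
R = 169/10 m

169/10 m


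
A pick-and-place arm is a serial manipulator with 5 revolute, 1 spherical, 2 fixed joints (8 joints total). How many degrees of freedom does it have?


Given: serial robot with 5 revolute, 1 spherical, 2 fixed joints
DOF contribution per joint type: revolute=1, prismatic=1, spherical=3, fixed=0
DOF = 5*1 + 1*3 + 2*0
DOF = 8

8


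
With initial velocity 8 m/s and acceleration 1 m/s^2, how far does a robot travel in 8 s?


Given: v0 = 8 m/s, a = 1 m/s^2, t = 8 s
Using s = v0*t + (1/2)*a*t^2
s = 8*8 + (1/2)*1*8^2
s = 64 + (1/2)*64
s = 64 + 32
s = 96

96 m


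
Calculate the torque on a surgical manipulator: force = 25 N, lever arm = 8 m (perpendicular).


Given: F = 25 N, r = 8 m, angle = 90 deg (perpendicular)
Using tau = F * r * sin(90)
sin(90) = 1
tau = 25 * 8 * 1
tau = 200 Nm

200 Nm
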